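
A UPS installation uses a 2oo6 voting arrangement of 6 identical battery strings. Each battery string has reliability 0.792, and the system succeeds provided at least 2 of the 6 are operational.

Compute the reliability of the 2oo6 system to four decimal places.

0.9981

R = Σ_{i=2}^{6} C(6,i) p^i (1−p)^{6−i} with p = 0.792
C(6,2)·0.792^2·0.208^4 = 0.017611
C(6,3)·0.792^3·0.208^3 = 0.089412
C(6,4)·0.792^4·0.208^2 = 0.255340
C(6,5)·0.792^5·0.208^1 = 0.388902
C(6,6)·0.792^6·0.208^0 = 0.246803
Sum = 0.9981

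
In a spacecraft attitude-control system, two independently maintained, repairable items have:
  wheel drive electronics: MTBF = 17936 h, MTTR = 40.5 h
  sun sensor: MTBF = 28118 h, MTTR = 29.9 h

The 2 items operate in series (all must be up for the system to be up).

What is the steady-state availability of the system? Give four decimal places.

0.9967

A(wheel drive electronics) = MTBF/(MTBF+MTTR) = 17936/(17936+40.5) = 0.997747
A(sun sensor) = MTBF/(MTBF+MTTR) = 28118/(28118+29.9) = 0.998938
Series availability: 0.997747 × 0.998938 = 0.9967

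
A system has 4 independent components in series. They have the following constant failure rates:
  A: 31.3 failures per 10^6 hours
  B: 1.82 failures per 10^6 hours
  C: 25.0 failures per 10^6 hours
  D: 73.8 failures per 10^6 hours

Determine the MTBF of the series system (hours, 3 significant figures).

7580

Series of exponential components: λ_sys = Σ λ_i
λ_sys = 0.0000313 + 0.00000182 + 0.0000250 + 0.0000738 = 1.3192e-04 /h
MTBF = 1 / λ_sys = 7580 h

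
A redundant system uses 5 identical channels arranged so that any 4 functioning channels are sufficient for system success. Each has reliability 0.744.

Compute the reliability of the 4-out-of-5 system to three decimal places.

0.620

R = Σ_{i=4}^{5} C(5,i) p^i (1−p)^{5−i} with p = 0.744
C(5,4)·0.744^4·0.256^1 = 0.39219
C(5,5)·0.744^5·0.256^0 = 0.22796
Sum = 0.620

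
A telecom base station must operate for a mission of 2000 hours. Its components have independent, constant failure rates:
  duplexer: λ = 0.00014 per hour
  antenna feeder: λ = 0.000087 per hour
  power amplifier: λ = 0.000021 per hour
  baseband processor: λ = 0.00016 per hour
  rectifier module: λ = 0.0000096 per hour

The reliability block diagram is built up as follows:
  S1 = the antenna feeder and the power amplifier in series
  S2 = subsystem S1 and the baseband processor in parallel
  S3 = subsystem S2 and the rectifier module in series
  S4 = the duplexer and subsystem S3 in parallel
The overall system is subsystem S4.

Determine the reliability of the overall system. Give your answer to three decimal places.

R(duplexer) = exp(−0.00014 × 2000) = 0.75578
R(antenna feeder) = exp(−0.000087 × 2000) = 0.84030
R(power amplifier) = exp(−0.000021 × 2000) = 0.95887
R(baseband processor) = exp(−0.00016 × 2000) = 0.72615
R(rectifier module) = exp(−0.0000096 × 2000) = 0.98098
Series (antenna feeder and power amplifier): 0.84030 × 0.95887 = 0.80574
Parallel ([0.80574] and baseband processor): 1 − (1 − 0.80574)(1 − 0.72615) = 0.94680
Series ([0.94680] and rectifier module): 0.94680 × 0.98098 = 0.92879
Parallel (duplexer and [0.92879]): 1 − (1 − 0.75578)(1 − 0.92879) = 0.983

0.983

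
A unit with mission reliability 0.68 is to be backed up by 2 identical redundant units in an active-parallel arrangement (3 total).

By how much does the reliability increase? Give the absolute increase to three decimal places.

R_before = 0.68
R_after = 1 − (1 − 0.68)^3 = 0.967
ΔR = 0.967 − 0.68 = 0.287

0.287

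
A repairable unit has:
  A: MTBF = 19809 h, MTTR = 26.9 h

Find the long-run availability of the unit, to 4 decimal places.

0.9986

A(A) = MTBF/(MTBF+MTTR) = 19809/(19809+26.9) = 0.9986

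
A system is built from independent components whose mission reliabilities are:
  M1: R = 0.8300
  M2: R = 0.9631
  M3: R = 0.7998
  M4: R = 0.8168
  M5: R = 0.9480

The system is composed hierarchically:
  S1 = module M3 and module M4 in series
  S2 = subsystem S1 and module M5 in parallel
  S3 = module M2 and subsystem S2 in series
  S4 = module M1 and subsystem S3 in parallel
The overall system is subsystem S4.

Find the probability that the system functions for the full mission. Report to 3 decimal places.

0.991

Series (M3 and M4): 0.79980 × 0.81680 = 0.65328
Parallel ([0.65328] and M5): 1 − (1 − 0.65328)(1 − 0.94800) = 0.98197
Series (M2 and [0.98197]): 0.96310 × 0.98197 = 0.94574
Parallel (M1 and [0.94574]): 1 − (1 − 0.83000)(1 − 0.94574) = 0.991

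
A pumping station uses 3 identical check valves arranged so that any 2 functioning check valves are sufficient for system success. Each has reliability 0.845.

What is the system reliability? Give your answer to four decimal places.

0.9354

R = Σ_{i=2}^{3} C(3,i) p^i (1−p)^{3−i} with p = 0.845
C(3,2)·0.845^2·0.155^1 = 0.332022
C(3,3)·0.845^3·0.155^0 = 0.603351
Sum = 0.9354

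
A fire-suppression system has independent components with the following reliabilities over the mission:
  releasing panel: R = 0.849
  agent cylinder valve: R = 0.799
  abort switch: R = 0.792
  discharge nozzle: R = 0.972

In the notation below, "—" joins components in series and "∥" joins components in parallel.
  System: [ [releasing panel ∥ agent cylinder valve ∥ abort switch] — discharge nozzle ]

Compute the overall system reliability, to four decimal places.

0.9659

Parallel (releasing panel, agent cylinder valve, and abort switch): 1 − (1 − 0.849000)(1 − 0.799000)(1 − 0.792000) = 0.993687
Series ([0.993687] and discharge nozzle): 0.993687 × 0.972000 = 0.9659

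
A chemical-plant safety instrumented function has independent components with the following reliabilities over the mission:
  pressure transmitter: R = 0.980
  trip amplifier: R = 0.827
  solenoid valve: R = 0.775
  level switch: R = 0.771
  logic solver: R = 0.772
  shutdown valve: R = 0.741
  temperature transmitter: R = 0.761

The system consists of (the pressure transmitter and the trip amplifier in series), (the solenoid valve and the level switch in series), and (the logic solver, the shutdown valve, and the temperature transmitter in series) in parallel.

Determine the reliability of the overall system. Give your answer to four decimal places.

0.9569

Series (pressure transmitter and trip amplifier): 0.980000 × 0.827000 = 0.810460
Series (solenoid valve and level switch): 0.775000 × 0.771000 = 0.597525
Series (logic solver, shutdown valve, and temperature transmitter): 0.772000 × 0.741000 × 0.761000 = 0.435332
Parallel ([0.810460], [0.597525], and [0.435332]): 1 − (1 − 0.810460)(1 − 0.597525)(1 − 0.435332) = 0.9569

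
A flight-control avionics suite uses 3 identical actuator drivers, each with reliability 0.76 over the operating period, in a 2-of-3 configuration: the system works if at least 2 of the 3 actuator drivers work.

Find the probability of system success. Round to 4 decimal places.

R = Σ_{i=2}^{3} C(3,i) p^i (1−p)^{3−i} with p = 0.76
C(3,2)·0.76^2·0.24^1 = 0.415872
C(3,3)·0.76^3·0.24^0 = 0.438976
Sum = 0.8548

0.8548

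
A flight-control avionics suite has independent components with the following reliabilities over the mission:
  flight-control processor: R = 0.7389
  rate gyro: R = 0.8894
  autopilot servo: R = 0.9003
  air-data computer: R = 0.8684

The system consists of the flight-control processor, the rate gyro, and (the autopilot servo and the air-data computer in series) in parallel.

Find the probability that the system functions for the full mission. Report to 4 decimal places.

0.9937

Series (autopilot servo and air-data computer): 0.900300 × 0.868400 = 0.781821
Parallel (flight-control processor, rate gyro, and [0.781821]): 1 − (1 − 0.738900)(1 − 0.889400)(1 − 0.781821) = 0.9937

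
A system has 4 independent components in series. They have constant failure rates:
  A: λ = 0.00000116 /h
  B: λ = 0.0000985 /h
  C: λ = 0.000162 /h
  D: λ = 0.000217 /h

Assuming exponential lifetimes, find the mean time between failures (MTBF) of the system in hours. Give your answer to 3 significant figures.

2090

Series of exponential components: λ_sys = Σ λ_i
λ_sys = 0.00000116 + 0.0000985 + 0.000162 + 0.000217 = 4.7866e-04 /h
MTBF = 1 / λ_sys = 2090 h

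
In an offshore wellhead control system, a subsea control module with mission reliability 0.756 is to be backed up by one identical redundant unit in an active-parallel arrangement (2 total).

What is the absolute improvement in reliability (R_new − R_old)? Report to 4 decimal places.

R_before = 0.756
R_after = 1 − (1 − 0.756)^2 = 0.9405
ΔR = 0.9405 − 0.756 = 0.1845

0.1845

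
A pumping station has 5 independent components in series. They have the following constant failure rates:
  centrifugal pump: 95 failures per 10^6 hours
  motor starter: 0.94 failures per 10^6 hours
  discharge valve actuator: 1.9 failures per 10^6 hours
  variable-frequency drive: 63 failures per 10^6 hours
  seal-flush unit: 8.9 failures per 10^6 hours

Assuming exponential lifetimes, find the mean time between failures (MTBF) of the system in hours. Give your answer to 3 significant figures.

Series of exponential components: λ_sys = Σ λ_i
λ_sys = 0.000095 + 0.00000094 + 0.0000019 + 0.000063 + 0.0000089 = 1.6974e-04 /h
MTBF = 1 / λ_sys = 5890 h

5890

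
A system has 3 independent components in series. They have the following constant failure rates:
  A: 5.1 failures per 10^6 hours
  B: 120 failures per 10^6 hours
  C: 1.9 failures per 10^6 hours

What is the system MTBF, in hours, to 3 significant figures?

7870

Series of exponential components: λ_sys = Σ λ_i
λ_sys = 0.0000051 + 0.00012 + 0.0000019 = 1.2700e-04 /h
MTBF = 1 / λ_sys = 7870 h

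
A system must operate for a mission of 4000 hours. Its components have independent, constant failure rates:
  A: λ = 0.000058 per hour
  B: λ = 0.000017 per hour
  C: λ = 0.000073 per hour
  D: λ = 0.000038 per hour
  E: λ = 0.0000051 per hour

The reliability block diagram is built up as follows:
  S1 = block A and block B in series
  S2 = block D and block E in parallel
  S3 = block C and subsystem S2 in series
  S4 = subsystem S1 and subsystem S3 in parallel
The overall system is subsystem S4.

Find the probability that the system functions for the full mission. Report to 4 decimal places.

R(A) = exp(−0.000058 × 4000) = 0.792946
R(B) = exp(−0.000017 × 4000) = 0.934260
R(C) = exp(−0.000073 × 4000) = 0.746769
R(D) = exp(−0.000038 × 4000) = 0.858988
R(E) = exp(−0.0000051 × 4000) = 0.979807
Series (A and B): 0.792946 × 0.934260 = 0.740818
Parallel (D and E): 1 − (1 − 0.858988)(1 − 0.979807) = 0.997153
Series (C and [0.997153]): 0.746769 × 0.997153 = 0.744643
Parallel ([0.740818] and [0.744643]): 1 − (1 − 0.740818)(1 − 0.744643) = 0.9338

0.9338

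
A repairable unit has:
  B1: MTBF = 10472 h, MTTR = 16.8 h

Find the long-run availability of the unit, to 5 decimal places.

0.99840

A(B1) = MTBF/(MTBF+MTTR) = 10472/(10472+16.8) = 0.99840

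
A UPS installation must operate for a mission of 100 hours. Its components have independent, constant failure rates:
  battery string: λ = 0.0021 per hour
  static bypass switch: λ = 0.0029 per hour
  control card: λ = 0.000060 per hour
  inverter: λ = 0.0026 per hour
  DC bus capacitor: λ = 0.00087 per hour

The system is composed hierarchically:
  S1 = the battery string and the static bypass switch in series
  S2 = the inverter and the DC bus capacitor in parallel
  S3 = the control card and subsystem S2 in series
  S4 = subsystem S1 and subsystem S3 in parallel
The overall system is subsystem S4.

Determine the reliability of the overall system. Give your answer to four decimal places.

R(battery string) = exp(−0.0021 × 100) = 0.810584
R(static bypass switch) = exp(−0.0029 × 100) = 0.748264
R(control card) = exp(−0.000060 × 100) = 0.994018
R(inverter) = exp(−0.0026 × 100) = 0.771052
R(DC bus capacitor) = exp(−0.00087 × 100) = 0.916677
Series (battery string and static bypass switch): 0.810584 × 0.748264 = 0.606531
Parallel (inverter and DC bus capacitor): 1 − (1 − 0.771052)(1 − 0.916677) = 0.980923
Series (control card and [0.980923]): 0.994018 × 0.980923 = 0.975055
Parallel ([0.606531] and [0.975055]): 1 − (1 − 0.606531)(1 − 0.975055) = 0.9902

0.9902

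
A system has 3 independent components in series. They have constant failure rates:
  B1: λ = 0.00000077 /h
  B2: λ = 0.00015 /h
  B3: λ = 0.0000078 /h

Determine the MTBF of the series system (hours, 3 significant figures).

Series of exponential components: λ_sys = Σ λ_i
λ_sys = 0.00000077 + 0.00015 + 0.0000078 = 1.5857e-04 /h
MTBF = 1 / λ_sys = 6310 h

6310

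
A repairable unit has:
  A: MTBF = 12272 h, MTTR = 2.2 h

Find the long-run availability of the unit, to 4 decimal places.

0.9998

A(A) = MTBF/(MTBF+MTTR) = 12272/(12272+2.2) = 0.9998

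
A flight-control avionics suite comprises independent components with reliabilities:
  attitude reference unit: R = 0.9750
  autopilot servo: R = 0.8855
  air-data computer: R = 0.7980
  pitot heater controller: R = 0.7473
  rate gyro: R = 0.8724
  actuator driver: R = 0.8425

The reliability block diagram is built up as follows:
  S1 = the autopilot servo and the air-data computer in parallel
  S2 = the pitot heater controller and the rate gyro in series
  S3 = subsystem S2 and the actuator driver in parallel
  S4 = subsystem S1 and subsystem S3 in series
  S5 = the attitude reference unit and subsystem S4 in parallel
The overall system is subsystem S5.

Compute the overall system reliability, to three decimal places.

0.998

Parallel (autopilot servo and air-data computer): 1 − (1 − 0.88550)(1 − 0.79800) = 0.97687
Series (pitot heater controller and rate gyro): 0.74730 × 0.87240 = 0.65194
Parallel ([0.65194] and actuator driver): 1 − (1 − 0.65194)(1 − 0.84250) = 0.94518
Series ([0.97687] and [0.94518]): 0.97687 × 0.94518 = 0.92332
Parallel (attitude reference unit and [0.92332]): 1 − (1 − 0.97500)(1 − 0.92332) = 0.998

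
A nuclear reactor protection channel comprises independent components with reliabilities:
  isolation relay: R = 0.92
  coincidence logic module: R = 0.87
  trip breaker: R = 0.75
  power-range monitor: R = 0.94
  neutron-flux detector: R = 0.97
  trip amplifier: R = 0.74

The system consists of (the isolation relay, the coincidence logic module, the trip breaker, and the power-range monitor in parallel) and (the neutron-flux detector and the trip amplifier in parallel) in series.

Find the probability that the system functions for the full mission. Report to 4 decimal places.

Parallel (isolation relay, coincidence logic module, trip breaker, and power-range monitor): 1 − (1 − 0.920000)(1 − 0.870000)(1 − 0.750000)(1 − 0.940000) = 0.999844
Parallel (neutron-flux detector and trip amplifier): 1 − (1 − 0.970000)(1 − 0.740000) = 0.992200
Series ([0.999844] and [0.992200]): 0.999844 × 0.992200 = 0.9920

0.9920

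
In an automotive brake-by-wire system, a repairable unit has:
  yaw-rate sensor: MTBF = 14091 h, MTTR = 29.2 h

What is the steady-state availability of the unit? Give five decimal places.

A(yaw-rate sensor) = MTBF/(MTBF+MTTR) = 14091/(14091+29.2) = 0.99793

0.99793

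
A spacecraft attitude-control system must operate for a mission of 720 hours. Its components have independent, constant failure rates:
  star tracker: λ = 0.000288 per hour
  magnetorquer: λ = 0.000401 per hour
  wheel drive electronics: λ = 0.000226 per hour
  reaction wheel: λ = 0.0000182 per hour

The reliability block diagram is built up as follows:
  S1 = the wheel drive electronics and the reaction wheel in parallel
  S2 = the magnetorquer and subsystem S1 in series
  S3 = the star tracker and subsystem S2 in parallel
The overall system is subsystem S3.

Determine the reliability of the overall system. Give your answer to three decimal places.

R(star tracker) = exp(−0.000288 × 720) = 0.81273
R(magnetorquer) = exp(−0.000401 × 720) = 0.74922
R(wheel drive electronics) = exp(−0.000226 × 720) = 0.84983
R(reaction wheel) = exp(−0.0000182 × 720) = 0.98698
Parallel (wheel drive electronics and reaction wheel): 1 − (1 − 0.84983)(1 − 0.98698) = 0.99804
Series (magnetorquer and [0.99804]): 0.74922 × 0.99804 = 0.74775
Parallel (star tracker and [0.74775]): 1 − (1 − 0.81273)(1 − 0.74775) = 0.953

0.953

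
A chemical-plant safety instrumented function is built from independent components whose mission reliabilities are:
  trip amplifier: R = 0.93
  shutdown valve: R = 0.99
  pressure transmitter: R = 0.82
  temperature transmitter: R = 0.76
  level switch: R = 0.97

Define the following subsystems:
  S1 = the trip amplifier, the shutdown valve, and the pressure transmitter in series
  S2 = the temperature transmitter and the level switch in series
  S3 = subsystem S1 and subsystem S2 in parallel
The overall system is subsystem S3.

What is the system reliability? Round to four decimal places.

0.9356

Series (trip amplifier, shutdown valve, and pressure transmitter): 0.930000 × 0.990000 × 0.820000 = 0.754974
Series (temperature transmitter and level switch): 0.760000 × 0.970000 = 0.737200
Parallel ([0.754974] and [0.737200]): 1 − (1 − 0.754974)(1 − 0.737200) = 0.9356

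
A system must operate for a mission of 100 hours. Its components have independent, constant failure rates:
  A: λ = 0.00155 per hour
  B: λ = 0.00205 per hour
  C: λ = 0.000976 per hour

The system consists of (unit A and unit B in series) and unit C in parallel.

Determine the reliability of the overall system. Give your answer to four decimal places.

0.9719

R(A) = exp(−0.00155 × 100) = 0.856415
R(B) = exp(−0.00205 × 100) = 0.814647
R(C) = exp(−0.000976 × 100) = 0.907012
Series (A and B): 0.856415 × 0.814647 = 0.697676
Parallel ([0.697676] and C): 1 − (1 − 0.697676)(1 − 0.907012) = 0.9719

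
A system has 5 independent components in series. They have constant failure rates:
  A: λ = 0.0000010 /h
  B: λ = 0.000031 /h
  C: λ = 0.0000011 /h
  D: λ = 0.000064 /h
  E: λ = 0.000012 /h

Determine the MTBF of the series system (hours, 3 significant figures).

9170

Series of exponential components: λ_sys = Σ λ_i
λ_sys = 0.0000010 + 0.000031 + 0.0000011 + 0.000064 + 0.000012 = 1.0910e-04 /h
MTBF = 1 / λ_sys = 9170 h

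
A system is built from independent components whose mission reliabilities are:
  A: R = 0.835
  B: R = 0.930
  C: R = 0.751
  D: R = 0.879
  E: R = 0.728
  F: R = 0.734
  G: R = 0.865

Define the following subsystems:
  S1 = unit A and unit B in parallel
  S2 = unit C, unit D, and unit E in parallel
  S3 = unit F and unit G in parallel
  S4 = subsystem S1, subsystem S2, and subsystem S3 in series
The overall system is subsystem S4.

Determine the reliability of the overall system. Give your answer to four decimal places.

Parallel (A and B): 1 − (1 − 0.835000)(1 − 0.930000) = 0.988450
Parallel (C, D, and E): 1 − (1 − 0.751000)(1 − 0.879000)(1 − 0.728000) = 0.991805
Parallel (F and G): 1 − (1 − 0.734000)(1 − 0.865000) = 0.964090
Series ([0.988450], [0.991805], and [0.964090]): 0.988450 × 0.991805 × 0.964090 = 0.9451

0.9451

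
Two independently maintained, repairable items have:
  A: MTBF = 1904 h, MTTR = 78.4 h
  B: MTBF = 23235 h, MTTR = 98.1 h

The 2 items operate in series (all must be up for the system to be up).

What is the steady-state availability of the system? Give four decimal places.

A(A) = MTBF/(MTBF+MTTR) = 1904/(1904+78.4) = 0.960452
A(B) = MTBF/(MTBF+MTTR) = 23235/(23235+98.1) = 0.995796
Series availability: 0.960452 × 0.995796 = 0.9564

0.9564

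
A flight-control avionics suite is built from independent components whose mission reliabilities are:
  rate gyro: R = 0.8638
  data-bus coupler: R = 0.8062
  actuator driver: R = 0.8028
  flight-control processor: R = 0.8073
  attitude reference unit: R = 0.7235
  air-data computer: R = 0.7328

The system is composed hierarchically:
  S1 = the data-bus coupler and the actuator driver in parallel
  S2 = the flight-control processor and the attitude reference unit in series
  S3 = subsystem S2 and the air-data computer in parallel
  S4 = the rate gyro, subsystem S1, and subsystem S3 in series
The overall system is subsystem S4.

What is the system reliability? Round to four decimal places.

Parallel (data-bus coupler and actuator driver): 1 − (1 − 0.806200)(1 − 0.802800) = 0.961783
Series (flight-control processor and attitude reference unit): 0.807300 × 0.723500 = 0.584082
Parallel ([0.584082] and air-data computer): 1 − (1 − 0.584082)(1 − 0.732800) = 0.888867
Series (rate gyro, [0.961783], and [0.888867]): 0.863800 × 0.961783 × 0.888867 = 0.7385

0.7385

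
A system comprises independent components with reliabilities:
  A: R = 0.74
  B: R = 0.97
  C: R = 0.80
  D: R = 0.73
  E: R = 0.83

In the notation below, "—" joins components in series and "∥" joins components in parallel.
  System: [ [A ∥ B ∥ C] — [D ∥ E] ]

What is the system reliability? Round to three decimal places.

0.953

Parallel (A, B, and C): 1 − (1 − 0.74000)(1 − 0.97000)(1 − 0.80000) = 0.99844
Parallel (D and E): 1 − (1 − 0.73000)(1 − 0.83000) = 0.95410
Series ([0.99844] and [0.95410]): 0.99844 × 0.95410 = 0.953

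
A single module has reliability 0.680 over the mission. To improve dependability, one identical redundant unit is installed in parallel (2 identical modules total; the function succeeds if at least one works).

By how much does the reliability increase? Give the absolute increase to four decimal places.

0.2176

R_before = 0.680
R_after = 1 − (1 − 0.680)^2 = 0.8976
ΔR = 0.8976 − 0.680 = 0.2176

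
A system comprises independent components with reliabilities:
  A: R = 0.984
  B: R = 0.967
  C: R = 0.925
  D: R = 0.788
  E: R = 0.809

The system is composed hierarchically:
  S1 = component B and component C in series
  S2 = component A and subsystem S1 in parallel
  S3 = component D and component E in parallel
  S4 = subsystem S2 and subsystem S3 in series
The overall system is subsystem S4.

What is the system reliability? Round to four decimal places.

0.9579

Series (B and C): 0.967000 × 0.925000 = 0.894475
Parallel (A and [0.894475]): 1 − (1 − 0.984000)(1 − 0.894475) = 0.998312
Parallel (D and E): 1 − (1 − 0.788000)(1 − 0.809000) = 0.959508
Series ([0.998312] and [0.959508]): 0.998312 × 0.959508 = 0.9579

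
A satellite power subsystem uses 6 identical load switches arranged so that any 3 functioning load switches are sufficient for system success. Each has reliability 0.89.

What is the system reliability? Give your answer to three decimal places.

R = Σ_{i=3}^{6} C(6,i) p^i (1−p)^{6−i} with p = 0.89
C(6,3)·0.89^3·0.11^3 = 0.01877
C(6,4)·0.89^4·0.11^2 = 0.11388
C(6,5)·0.89^5·0.11^1 = 0.36855
C(6,6)·0.89^6·0.11^0 = 0.49698
Sum = 0.998

0.998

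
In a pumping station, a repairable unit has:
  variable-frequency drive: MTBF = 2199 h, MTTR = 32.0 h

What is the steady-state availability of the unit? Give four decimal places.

0.9857

A(variable-frequency drive) = MTBF/(MTBF+MTTR) = 2199/(2199+32.0) = 0.9857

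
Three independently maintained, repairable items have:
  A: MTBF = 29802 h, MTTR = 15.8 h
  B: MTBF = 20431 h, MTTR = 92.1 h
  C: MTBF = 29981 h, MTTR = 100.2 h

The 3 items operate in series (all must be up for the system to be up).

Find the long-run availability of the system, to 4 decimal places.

0.9917

A(A) = MTBF/(MTBF+MTTR) = 29802/(29802+15.8) = 0.999470
A(B) = MTBF/(MTBF+MTTR) = 20431/(20431+92.1) = 0.995512
A(C) = MTBF/(MTBF+MTTR) = 29981/(29981+100.2) = 0.996669
Series availability: 0.999470 × 0.995512 × 0.996669 = 0.9917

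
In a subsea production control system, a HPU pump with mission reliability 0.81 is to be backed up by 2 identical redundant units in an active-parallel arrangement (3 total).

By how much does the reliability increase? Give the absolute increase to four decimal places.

0.1831

R_before = 0.81
R_after = 1 − (1 − 0.81)^3 = 0.9931
ΔR = 0.9931 − 0.81 = 0.1831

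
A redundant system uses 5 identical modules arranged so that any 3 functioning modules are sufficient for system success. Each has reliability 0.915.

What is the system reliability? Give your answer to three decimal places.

0.995

R = Σ_{i=3}^{5} C(5,i) p^i (1−p)^{5−i} with p = 0.915
C(5,3)·0.915^3·0.085^2 = 0.05535
C(5,4)·0.915^4·0.085^1 = 0.29790
C(5,5)·0.915^5·0.085^0 = 0.64137
Sum = 0.995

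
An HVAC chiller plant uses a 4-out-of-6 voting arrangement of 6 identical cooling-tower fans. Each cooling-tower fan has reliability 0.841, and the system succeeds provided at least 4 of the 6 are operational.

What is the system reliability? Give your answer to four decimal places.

0.9449

R = Σ_{i=4}^{6} C(6,i) p^i (1−p)^{6−i} with p = 0.841
C(6,4)·0.841^4·0.159^2 = 0.189701
C(6,5)·0.841^5·0.159^1 = 0.401355
C(6,6)·0.841^6·0.159^0 = 0.353815
Sum = 0.9449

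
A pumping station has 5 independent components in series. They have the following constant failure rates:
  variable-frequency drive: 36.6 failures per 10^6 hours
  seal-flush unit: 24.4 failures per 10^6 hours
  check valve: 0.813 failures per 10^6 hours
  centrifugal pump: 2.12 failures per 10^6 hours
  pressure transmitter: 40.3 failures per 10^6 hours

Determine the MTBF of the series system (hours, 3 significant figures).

9590

Series of exponential components: λ_sys = Σ λ_i
λ_sys = 0.0000366 + 0.0000244 + 0.000000813 + 0.00000212 + 0.0000403 = 1.0423e-04 /h
MTBF = 1 / λ_sys = 9590 h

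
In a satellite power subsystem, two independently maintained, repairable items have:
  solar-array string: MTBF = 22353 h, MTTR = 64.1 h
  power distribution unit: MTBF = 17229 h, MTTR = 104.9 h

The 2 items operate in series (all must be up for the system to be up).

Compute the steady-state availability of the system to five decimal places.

A(solar-array string) = MTBF/(MTBF+MTTR) = 22353/(22353+64.1) = 0.997141
A(power distribution unit) = MTBF/(MTBF+MTTR) = 17229/(17229+104.9) = 0.993948
Series availability: 0.997141 × 0.993948 = 0.99111

0.99111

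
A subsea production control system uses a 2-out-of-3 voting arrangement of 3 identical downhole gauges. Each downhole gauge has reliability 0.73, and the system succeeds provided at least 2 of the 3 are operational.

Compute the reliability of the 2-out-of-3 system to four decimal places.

R = Σ_{i=2}^{3} C(3,i) p^i (1−p)^{3−i} with p = 0.73
C(3,2)·0.73^2·0.27^1 = 0.431649
C(3,3)·0.73^3·0.27^0 = 0.389017
Sum = 0.8207

0.8207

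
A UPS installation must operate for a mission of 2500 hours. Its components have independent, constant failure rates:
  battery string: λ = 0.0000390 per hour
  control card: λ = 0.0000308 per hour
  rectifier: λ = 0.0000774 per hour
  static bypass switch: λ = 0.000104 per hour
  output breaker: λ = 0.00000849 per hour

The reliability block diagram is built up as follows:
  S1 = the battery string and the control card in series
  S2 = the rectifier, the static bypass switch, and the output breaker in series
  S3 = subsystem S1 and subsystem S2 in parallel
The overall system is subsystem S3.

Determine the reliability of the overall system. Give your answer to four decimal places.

0.9395

R(battery string) = exp(−0.0000390 × 2500) = 0.907102
R(control card) = exp(−0.0000308 × 2500) = 0.925890
R(rectifier) = exp(−0.0000774 × 2500) = 0.824070
R(static bypass switch) = exp(−0.000104 × 2500) = 0.771052
R(output breaker) = exp(−0.00000849 × 2500) = 0.978999
Series (battery string and control card): 0.907102 × 0.925890 = 0.839877
Series (rectifier, static bypass switch, and output breaker): 0.824070 × 0.771052 × 0.978999 = 0.622057
Parallel ([0.839877] and [0.622057]): 1 − (1 − 0.839877)(1 − 0.622057) = 0.9395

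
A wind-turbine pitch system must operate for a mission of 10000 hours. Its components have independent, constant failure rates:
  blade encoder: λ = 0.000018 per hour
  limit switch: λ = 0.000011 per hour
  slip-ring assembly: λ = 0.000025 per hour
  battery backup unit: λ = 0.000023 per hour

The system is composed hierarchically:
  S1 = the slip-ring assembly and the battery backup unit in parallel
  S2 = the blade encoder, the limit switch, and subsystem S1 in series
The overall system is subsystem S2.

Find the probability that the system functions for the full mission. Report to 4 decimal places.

0.7143

R(blade encoder) = exp(−0.000018 × 10000) = 0.835270
R(limit switch) = exp(−0.000011 × 10000) = 0.895834
R(slip-ring assembly) = exp(−0.000025 × 10000) = 0.778801
R(battery backup unit) = exp(−0.000023 × 10000) = 0.794534
Parallel (slip-ring assembly and battery backup unit): 1 − (1 − 0.778801)(1 − 0.794534) = 0.954551
Series (blade encoder, limit switch, and [0.954551]): 0.835270 × 0.895834 × 0.954551 = 0.7143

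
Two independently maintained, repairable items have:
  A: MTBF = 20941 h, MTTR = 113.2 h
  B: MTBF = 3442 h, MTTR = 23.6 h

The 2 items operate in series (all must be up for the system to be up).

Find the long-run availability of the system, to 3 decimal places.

A(A) = MTBF/(MTBF+MTTR) = 20941/(20941+113.2) = 0.994623
A(B) = MTBF/(MTBF+MTTR) = 3442/(3442+23.6) = 0.993190
Series availability: 0.994623 × 0.993190 = 0.988

0.988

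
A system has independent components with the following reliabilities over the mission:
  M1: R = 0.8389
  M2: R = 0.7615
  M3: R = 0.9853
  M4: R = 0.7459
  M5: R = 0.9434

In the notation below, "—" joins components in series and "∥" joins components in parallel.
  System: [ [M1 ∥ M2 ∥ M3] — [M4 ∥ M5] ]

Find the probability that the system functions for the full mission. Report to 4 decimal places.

0.9851

Parallel (M1, M2, and M3): 1 − (1 − 0.838900)(1 − 0.761500)(1 − 0.985300) = 0.999435
Parallel (M4 and M5): 1 − (1 − 0.745900)(1 − 0.943400) = 0.985618
Series ([0.999435] and [0.985618]): 0.999435 × 0.985618 = 0.9851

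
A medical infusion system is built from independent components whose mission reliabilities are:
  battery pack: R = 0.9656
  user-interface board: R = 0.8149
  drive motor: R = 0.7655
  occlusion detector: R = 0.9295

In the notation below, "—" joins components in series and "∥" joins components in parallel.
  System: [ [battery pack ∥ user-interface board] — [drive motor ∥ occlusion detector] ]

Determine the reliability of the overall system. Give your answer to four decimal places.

0.9772

Parallel (battery pack and user-interface board): 1 − (1 − 0.965600)(1 − 0.814900) = 0.993633
Parallel (drive motor and occlusion detector): 1 − (1 − 0.765500)(1 − 0.929500) = 0.983468
Series ([0.993633] and [0.983468]): 0.993633 × 0.983468 = 0.9772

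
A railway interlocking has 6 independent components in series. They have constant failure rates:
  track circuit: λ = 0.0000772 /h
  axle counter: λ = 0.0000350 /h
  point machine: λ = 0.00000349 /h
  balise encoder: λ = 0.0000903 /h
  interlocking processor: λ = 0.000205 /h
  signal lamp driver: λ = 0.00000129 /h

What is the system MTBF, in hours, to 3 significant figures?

Series of exponential components: λ_sys = Σ λ_i
λ_sys = 0.0000772 + 0.0000350 + 0.00000349 + 0.0000903 + 0.000205 + 0.00000129 = 4.1228e-04 /h
MTBF = 1 / λ_sys = 2430 h

2430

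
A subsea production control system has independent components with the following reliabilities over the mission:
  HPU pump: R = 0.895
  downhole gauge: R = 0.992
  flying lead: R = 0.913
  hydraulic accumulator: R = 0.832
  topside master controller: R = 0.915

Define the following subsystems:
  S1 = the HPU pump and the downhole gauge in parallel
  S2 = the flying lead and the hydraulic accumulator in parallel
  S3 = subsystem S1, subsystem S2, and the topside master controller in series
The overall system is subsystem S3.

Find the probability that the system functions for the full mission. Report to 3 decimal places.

0.901

Parallel (HPU pump and downhole gauge): 1 − (1 − 0.89500)(1 − 0.99200) = 0.99916
Parallel (flying lead and hydraulic accumulator): 1 − (1 − 0.91300)(1 − 0.83200) = 0.98538
Series ([0.99916], [0.98538], and topside master controller): 0.99916 × 0.98538 × 0.91500 = 0.901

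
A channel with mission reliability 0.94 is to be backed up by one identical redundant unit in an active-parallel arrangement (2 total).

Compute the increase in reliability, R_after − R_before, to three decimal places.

0.056

R_before = 0.94
R_after = 1 − (1 − 0.94)^2 = 0.996
ΔR = 0.996 − 0.94 = 0.056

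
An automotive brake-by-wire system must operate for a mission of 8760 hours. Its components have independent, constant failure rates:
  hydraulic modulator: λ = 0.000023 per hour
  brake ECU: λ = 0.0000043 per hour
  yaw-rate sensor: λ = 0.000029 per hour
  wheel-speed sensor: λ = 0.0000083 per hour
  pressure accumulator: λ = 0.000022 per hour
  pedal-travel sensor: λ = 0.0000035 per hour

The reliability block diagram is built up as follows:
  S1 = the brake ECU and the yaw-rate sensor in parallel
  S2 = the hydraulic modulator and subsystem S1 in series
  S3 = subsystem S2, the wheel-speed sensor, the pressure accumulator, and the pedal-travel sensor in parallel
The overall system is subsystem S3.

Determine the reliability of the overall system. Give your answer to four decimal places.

0.9999

R(hydraulic modulator) = exp(−0.000023 × 8760) = 0.817520
R(brake ECU) = exp(−0.0000043 × 8760) = 0.963033
R(yaw-rate sensor) = exp(−0.000029 × 8760) = 0.775661
R(wheel-speed sensor) = exp(−0.0000083 × 8760) = 0.929872
R(pressure accumulator) = exp(−0.000022 × 8760) = 0.824713
R(pedal-travel sensor) = exp(−0.0000035 × 8760) = 0.969805
Parallel (brake ECU and yaw-rate sensor): 1 − (1 − 0.963033)(1 − 0.775661) = 0.991707
Series (hydraulic modulator and [0.991707]): 0.817520 × 0.991707 = 0.810740
Parallel ([0.810740], wheel-speed sensor, pressure accumulator, and pedal-travel sensor): 1 − (1 − 0.810740)(1 − 0.929872)(1 − 0.824713)(1 − 0.969805) = 0.9999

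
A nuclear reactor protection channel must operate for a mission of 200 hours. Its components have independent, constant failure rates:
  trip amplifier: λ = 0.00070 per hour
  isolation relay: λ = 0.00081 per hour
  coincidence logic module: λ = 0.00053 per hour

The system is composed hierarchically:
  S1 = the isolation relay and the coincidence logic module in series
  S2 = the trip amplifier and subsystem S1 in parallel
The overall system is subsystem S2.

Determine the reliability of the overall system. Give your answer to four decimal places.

R(trip amplifier) = exp(−0.00070 × 200) = 0.869358
R(isolation relay) = exp(−0.00081 × 200) = 0.850441
R(coincidence logic module) = exp(−0.00053 × 200) = 0.899425
Series (isolation relay and coincidence logic module): 0.850441 × 0.899425 = 0.764908
Parallel (trip amplifier and [0.764908]): 1 − (1 − 0.869358)(1 − 0.764908) = 0.9693

0.9693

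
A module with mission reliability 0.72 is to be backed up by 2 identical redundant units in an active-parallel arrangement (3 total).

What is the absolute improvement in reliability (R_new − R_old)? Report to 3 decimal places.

0.258

R_before = 0.72
R_after = 1 − (1 − 0.72)^3 = 0.978
ΔR = 0.978 − 0.72 = 0.258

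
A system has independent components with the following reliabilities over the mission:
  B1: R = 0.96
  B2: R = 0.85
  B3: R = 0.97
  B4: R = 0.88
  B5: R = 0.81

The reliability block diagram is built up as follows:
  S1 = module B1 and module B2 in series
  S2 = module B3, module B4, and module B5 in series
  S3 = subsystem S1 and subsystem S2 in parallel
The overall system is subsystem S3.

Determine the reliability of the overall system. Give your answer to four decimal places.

0.9432

Series (B1 and B2): 0.960000 × 0.850000 = 0.816000
Series (B3, B4, and B5): 0.970000 × 0.880000 × 0.810000 = 0.691416
Parallel ([0.816000] and [0.691416]): 1 − (1 − 0.816000)(1 − 0.691416) = 0.9432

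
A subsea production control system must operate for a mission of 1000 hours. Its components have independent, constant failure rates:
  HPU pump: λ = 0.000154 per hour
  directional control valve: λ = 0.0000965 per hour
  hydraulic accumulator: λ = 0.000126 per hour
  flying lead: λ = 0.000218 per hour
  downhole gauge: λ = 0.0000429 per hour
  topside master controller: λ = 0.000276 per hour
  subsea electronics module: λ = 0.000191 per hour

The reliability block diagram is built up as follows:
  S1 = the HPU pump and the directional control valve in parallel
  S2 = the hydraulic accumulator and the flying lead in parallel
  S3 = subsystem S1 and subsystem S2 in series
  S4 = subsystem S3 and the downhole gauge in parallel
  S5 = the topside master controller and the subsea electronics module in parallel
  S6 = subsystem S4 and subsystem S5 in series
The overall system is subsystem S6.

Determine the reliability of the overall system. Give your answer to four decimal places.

0.9566

R(HPU pump) = exp(−0.000154 × 1000) = 0.857272
R(directional control valve) = exp(−0.0000965 × 1000) = 0.908010
R(hydraulic accumulator) = exp(−0.000126 × 1000) = 0.881615
R(flying lead) = exp(−0.000218 × 1000) = 0.804125
R(downhole gauge) = exp(−0.0000429 × 1000) = 0.958007
R(topside master controller) = exp(−0.000276 × 1000) = 0.758813
R(subsea electronics module) = exp(−0.000191 × 1000) = 0.826133
Parallel (HPU pump and directional control valve): 1 − (1 − 0.857272)(1 − 0.908010) = 0.986870
Parallel (hydraulic accumulator and flying lead): 1 − (1 − 0.881615)(1 − 0.804125) = 0.976811
Series ([0.986870] and [0.976811]): 0.986870 × 0.976811 = 0.963985
Parallel ([0.963985] and downhole gauge): 1 − (1 − 0.963985)(1 − 0.958007) = 0.998488
Parallel (topside master controller and subsea electronics module): 1 − (1 − 0.758813)(1 − 0.826133) = 0.958066
Series ([0.998488] and [0.958066]): 0.998488 × 0.958066 = 0.9566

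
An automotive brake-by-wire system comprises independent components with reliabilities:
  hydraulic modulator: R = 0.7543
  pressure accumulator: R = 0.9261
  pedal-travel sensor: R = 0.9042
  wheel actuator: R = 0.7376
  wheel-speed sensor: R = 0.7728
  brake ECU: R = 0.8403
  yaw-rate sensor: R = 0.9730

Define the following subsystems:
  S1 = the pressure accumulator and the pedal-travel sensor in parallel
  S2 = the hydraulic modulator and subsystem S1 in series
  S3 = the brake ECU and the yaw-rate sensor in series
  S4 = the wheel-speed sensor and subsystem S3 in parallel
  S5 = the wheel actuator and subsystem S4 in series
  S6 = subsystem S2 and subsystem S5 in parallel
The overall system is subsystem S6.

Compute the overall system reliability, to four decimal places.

Parallel (pressure accumulator and pedal-travel sensor): 1 − (1 − 0.926100)(1 − 0.904200) = 0.992920
Series (hydraulic modulator and [0.992920]): 0.754300 × 0.992920 = 0.748960
Series (brake ECU and yaw-rate sensor): 0.840300 × 0.973000 = 0.817612
Parallel (wheel-speed sensor and [0.817612]): 1 − (1 − 0.772800)(1 − 0.817612) = 0.958561
Series (wheel actuator and [0.958561]): 0.737600 × 0.958561 = 0.707035
Parallel ([0.748960] and [0.707035]): 1 − (1 − 0.748960)(1 − 0.707035) = 0.9265

0.9265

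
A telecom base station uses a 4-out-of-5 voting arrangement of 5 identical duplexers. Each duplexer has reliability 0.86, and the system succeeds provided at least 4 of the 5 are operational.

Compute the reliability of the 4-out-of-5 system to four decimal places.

R = Σ_{i=4}^{5} C(5,i) p^i (1−p)^{5−i} with p = 0.86
C(5,4)·0.86^4·0.14^1 = 0.382906
C(5,5)·0.86^5·0.14^0 = 0.470427
Sum = 0.8533

0.8533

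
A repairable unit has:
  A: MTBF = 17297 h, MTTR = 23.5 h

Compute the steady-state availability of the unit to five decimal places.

A(A) = MTBF/(MTBF+MTTR) = 17297/(17297+23.5) = 0.99864

0.99864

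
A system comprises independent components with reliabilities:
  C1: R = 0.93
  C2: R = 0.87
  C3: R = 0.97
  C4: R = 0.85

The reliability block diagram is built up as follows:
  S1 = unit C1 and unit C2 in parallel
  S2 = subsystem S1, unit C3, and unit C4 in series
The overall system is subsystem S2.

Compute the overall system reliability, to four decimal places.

Parallel (C1 and C2): 1 − (1 − 0.930000)(1 − 0.870000) = 0.990900
Series ([0.990900], C3, and C4): 0.990900 × 0.970000 × 0.850000 = 0.8170

0.8170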